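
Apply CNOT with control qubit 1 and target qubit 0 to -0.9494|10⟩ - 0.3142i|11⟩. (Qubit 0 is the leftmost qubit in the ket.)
-0.3142i|01⟩ - 0.9494|10⟩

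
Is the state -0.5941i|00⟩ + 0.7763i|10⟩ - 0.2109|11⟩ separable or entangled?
Entangled

Writing the state as a|00⟩ + b|01⟩ + c|10⟩ + d|11⟩, it is a product state iff ad − bc = 0.
Here (a, b, c, d) = (-0.5941i, 0, 0.7763i, -0.2109): ad − bc = (-0.5941i)(-0.2109) − (0)(0.7763i) = 0.1253i ≠ 0, so the state is entangled.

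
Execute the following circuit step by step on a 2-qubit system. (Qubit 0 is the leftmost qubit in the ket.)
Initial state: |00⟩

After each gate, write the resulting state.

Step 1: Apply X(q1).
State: |01⟩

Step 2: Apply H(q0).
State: 1/√2|01⟩ + 1/√2|11⟩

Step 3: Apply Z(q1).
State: -1/√2|01⟩ - 1/√2|11⟩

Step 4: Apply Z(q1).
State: 1/√2|01⟩ + 1/√2|11⟩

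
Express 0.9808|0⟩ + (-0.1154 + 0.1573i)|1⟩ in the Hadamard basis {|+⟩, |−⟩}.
(0.6119 + 0.1112i)|+⟩ + (0.7751 - 0.1112i)|−⟩

With |ψ⟩ = α|0⟩ + β|1⟩, the Hadamard-basis coefficients are ⟨+|ψ⟩ = (α + β)/√2 and ⟨−|ψ⟩ = (α − β)/√2.
Here α = 0.9808, β = (-0.1154 + 0.1573i): (α + β)/√2 = (0.6119 + 0.1112i), (α − β)/√2 = (0.7751 - 0.1112i).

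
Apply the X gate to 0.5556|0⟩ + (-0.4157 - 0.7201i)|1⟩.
(-0.4157 - 0.7201i)|0⟩ + 0.5556|1⟩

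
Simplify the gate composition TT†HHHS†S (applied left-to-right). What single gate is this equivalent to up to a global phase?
H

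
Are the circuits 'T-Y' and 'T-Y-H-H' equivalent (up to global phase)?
Yes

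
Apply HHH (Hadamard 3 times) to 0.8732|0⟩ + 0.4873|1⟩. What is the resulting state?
0.962|0⟩ + 0.2729|1⟩

H² = I, so H^3 = H: a single Hadamard. With (a, b) = (0.8732, 0.4873), H gives ((a + b)/√2, (a − b)/√2) = (0.962, 0.2729).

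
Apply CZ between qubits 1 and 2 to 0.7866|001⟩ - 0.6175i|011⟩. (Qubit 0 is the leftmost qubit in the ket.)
0.7866|001⟩ + 0.6175i|011⟩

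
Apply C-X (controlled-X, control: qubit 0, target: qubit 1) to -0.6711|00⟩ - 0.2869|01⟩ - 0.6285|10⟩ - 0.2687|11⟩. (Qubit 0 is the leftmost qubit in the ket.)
-0.6711|00⟩ - 0.2869|01⟩ - 0.2687|10⟩ - 0.6285|11⟩

C-X leaves the control-|0⟩ kets |00⟩, |01⟩ unchanged and applies X to qubit 1 on the control-|1⟩ pair (|10⟩, |11⟩).
X = [[0, 1], [1, 0]].
With a = amp(|10⟩) = -0.6285 and b = amp(|11⟩) = -0.2687:
new amp(|10⟩) = (1)·b = -0.2687
new amp(|11⟩) = (1)·a = -0.6285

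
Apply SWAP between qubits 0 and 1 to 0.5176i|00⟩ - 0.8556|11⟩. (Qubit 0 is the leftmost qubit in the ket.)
0.5176i|00⟩ - 0.8556|11⟩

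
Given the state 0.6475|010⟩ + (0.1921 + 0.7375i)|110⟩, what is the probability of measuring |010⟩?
0.4193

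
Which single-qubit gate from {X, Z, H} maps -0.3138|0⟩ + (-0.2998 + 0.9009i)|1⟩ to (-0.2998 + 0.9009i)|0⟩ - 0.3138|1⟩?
X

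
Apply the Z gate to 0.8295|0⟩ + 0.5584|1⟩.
0.8295|0⟩ - 0.5584|1⟩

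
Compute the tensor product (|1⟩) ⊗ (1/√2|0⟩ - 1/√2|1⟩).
1/√2|10⟩ - 1/√2|11⟩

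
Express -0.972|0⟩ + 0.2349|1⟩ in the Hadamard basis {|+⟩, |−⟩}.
-0.5212|+⟩ - 0.8534|−⟩

With |ψ⟩ = α|0⟩ + β|1⟩, the Hadamard-basis coefficients are ⟨+|ψ⟩ = (α + β)/√2 and ⟨−|ψ⟩ = (α − β)/√2.
Here α = -0.972, β = 0.2349: (α + β)/√2 = -0.5212, (α − β)/√2 = -0.8534.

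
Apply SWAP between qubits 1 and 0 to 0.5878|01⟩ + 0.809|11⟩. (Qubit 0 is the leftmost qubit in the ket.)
0.5878|10⟩ + 0.809|11⟩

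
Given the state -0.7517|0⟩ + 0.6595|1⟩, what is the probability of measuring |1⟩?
0.4349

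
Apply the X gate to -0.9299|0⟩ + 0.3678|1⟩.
0.3678|0⟩ - 0.9299|1⟩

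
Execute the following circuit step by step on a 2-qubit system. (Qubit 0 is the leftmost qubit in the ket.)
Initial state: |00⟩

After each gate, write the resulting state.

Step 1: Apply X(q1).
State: |01⟩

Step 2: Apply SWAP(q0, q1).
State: |10⟩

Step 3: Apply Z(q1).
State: |10⟩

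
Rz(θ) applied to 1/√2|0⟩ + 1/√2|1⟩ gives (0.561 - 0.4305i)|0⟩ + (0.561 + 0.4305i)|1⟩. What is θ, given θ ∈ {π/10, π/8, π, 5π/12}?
5π/12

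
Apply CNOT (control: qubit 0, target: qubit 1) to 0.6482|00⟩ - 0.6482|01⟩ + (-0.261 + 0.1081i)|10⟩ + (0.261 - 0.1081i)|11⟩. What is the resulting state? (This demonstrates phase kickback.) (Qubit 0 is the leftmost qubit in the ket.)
0.6482|00⟩ - 0.6482|01⟩ + (0.261 - 0.1081i)|10⟩ + (-0.261 + 0.1081i)|11⟩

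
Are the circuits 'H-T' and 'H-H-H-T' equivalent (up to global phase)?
Yes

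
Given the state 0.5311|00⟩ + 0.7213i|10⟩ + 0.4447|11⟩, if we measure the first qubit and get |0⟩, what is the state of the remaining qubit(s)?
|0⟩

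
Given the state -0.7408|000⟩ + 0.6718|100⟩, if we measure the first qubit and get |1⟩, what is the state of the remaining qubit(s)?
|00⟩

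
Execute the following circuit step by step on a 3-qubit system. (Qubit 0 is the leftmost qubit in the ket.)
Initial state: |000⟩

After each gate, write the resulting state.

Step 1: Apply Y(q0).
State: i|100⟩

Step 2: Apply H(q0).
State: (1/√2)i|000⟩ - (1/√2)i|100⟩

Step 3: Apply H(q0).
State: i|100⟩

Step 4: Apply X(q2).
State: i|101⟩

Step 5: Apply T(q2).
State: (-1/√2 + (1/√2)i)|101⟩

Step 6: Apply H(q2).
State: (-1/2 + (1/2)i)|100⟩ + (1/2 - (1/2)i)|101⟩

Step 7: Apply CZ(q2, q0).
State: (-1/2 + (1/2)i)|100⟩ + (-1/2 + (1/2)i)|101⟩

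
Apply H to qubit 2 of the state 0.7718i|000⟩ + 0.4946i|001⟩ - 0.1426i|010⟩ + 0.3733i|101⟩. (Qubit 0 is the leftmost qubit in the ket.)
0.8955i|000⟩ + 0.196i|001⟩ - 0.1008i|010⟩ - 0.1008i|011⟩ + 0.264i|100⟩ - 0.264i|101⟩

H on qubit 2 mixes each pair of kets that differ only in qubit 2: amplitudes (a, b) of (|…0…⟩, |…1…⟩) become ((a + b)/√2, (a − b)/√2). Kets absent from the input have amplitude 0.
(|000⟩, |001⟩): (a, b) = (0.7718i, 0.4946i) → (0.8955i, 0.196i)
(|010⟩, |011⟩): (a, b) = (-0.1426i, 0) → (-0.1008i, -0.1008i)
(|100⟩, |101⟩): (a, b) = (0, 0.3733i) → (0.264i, -0.264i)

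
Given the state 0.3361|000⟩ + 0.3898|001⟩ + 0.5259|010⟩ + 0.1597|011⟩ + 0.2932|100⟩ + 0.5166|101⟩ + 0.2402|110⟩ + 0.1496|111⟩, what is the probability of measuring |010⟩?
0.2766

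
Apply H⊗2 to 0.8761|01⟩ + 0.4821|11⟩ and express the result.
0.6791|00⟩ - 0.6791|01⟩ + 0.197|10⟩ - 0.197|11⟩

H⊗2 gives amp(|y⟩) = (1/2) Σ_x (−1)^(x·y) amp(|x⟩), where x·y is the number of positions in which both x and y have a 1.
|00⟩: (0.8761 + 0.4821)/2 = 0.6791
|01⟩: (-0.8761 - 0.4821)/2 = -0.6791
|10⟩: (0.8761 - 0.4821)/2 = 0.197
|11⟩: (-0.8761 + 0.4821)/2 = -0.197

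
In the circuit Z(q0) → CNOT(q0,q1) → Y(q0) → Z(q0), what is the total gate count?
4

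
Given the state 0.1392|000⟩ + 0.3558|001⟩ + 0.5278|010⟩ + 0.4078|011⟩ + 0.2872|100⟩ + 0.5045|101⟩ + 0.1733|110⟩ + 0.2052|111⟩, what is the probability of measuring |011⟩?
0.1663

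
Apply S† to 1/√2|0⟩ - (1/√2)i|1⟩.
1/√2|0⟩ - 1/√2|1⟩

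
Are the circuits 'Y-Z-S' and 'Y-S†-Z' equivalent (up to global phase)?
No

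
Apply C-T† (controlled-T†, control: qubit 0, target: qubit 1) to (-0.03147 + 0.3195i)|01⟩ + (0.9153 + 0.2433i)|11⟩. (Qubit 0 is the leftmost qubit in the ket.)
(-0.03147 + 0.3195i)|01⟩ + (0.8193 - 0.4752i)|11⟩

C-T† leaves the control-|0⟩ kets |00⟩, |01⟩ unchanged and applies T† to qubit 1 on the control-|1⟩ pair (|10⟩, |11⟩).
T† = [[1, 0], [0, (1/√2 - (1/√2)i)]].
With a = amp(|10⟩) = 0 and b = amp(|11⟩) = (0.9153 + 0.2433i):
new amp(|10⟩) = (1)·a = 0
new amp(|11⟩) = (1/√2 - (1/√2)i)·b = (0.8193 - 0.4752i)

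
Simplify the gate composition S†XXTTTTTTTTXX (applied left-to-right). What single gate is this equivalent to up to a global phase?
S†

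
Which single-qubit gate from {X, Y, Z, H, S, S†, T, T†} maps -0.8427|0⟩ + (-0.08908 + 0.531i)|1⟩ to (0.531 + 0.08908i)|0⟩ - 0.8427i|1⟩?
Y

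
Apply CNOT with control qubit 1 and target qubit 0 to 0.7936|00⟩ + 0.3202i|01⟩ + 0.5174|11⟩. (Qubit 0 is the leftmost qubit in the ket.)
0.7936|00⟩ + 0.5174|01⟩ + 0.3202i|11⟩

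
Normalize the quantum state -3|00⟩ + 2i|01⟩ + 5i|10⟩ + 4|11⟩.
-1/√6|00⟩ + 0.2722i|01⟩ + 0.6804i|10⟩ + 0.5443|11⟩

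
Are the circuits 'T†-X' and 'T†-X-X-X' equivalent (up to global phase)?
Yes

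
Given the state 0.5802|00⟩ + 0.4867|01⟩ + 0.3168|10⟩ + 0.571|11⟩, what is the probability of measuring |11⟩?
0.326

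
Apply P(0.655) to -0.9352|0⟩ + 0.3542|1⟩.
-0.9352|0⟩ + (0.2809 + 0.2158i)|1⟩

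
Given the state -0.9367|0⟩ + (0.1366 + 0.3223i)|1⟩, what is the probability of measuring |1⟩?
0.1225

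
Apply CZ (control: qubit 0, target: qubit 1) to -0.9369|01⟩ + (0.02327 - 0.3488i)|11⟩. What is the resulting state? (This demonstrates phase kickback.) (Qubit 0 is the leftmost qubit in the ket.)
-0.9369|01⟩ + (-0.02327 + 0.3488i)|11⟩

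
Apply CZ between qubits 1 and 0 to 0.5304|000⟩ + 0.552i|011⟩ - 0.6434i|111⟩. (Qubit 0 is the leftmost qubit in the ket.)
0.5304|000⟩ + 0.552i|011⟩ + 0.6434i|111⟩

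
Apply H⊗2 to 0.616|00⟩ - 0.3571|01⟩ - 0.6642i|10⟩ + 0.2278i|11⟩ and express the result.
(0.1295 - 0.2182i)|00⟩ + (0.4866 - 0.446i)|01⟩ + (0.1295 + 0.2182i)|10⟩ + (0.4866 + 0.446i)|11⟩

H⊗2 gives amp(|y⟩) = (1/2) Σ_x (−1)^(x·y) amp(|x⟩), where x·y is the number of positions in which both x and y have a 1.
|00⟩: (0.616 - 0.3571 - 0.6642i + 0.2278i)/2 = (0.1295 - 0.2182i)
|01⟩: (0.616 + 0.3571 - 0.6642i - 0.2278i)/2 = (0.4866 - 0.446i)
|10⟩: (0.616 - 0.3571 + 0.6642i - 0.2278i)/2 = (0.1295 + 0.2182i)
|11⟩: (0.616 + 0.3571 + 0.6642i + 0.2278i)/2 = (0.4866 + 0.446i)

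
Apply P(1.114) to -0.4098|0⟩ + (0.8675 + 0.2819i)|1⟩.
-0.4098|0⟩ + (0.1296 + 0.9029i)|1⟩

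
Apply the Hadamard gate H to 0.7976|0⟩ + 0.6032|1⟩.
0.9905|0⟩ + 0.1375|1⟩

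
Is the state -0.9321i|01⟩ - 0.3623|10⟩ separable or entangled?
Entangled

Writing the state as a|00⟩ + b|01⟩ + c|10⟩ + d|11⟩, it is a product state iff ad − bc = 0.
Here (a, b, c, d) = (0, -0.9321i, -0.3623, 0): ad − bc = (0)(0) − (-0.9321i)(-0.3623) = -0.3377i ≠ 0, so the state is entangled.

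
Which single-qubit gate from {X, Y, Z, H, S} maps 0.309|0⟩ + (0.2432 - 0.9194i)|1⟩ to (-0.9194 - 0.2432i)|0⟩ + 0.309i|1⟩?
Y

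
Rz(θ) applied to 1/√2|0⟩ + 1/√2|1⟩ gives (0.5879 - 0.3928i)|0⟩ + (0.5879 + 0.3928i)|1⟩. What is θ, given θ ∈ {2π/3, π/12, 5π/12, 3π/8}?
3π/8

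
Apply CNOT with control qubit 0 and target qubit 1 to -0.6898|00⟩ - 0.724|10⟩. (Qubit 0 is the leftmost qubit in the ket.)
-0.6898|00⟩ - 0.724|11⟩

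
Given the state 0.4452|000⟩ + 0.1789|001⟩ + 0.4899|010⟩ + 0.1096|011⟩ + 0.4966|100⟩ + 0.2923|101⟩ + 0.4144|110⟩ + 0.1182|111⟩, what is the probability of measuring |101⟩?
0.08544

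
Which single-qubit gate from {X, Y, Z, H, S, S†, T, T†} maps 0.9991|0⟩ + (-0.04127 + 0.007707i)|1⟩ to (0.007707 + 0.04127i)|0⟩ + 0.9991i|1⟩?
Y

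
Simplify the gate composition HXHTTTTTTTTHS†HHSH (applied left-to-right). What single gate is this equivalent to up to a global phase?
Z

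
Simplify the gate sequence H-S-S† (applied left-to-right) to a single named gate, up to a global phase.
H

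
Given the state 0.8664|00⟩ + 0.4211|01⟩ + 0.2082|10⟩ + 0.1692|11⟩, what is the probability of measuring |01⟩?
0.1773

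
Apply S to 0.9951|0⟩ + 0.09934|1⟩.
0.9951|0⟩ + 0.09934i|1⟩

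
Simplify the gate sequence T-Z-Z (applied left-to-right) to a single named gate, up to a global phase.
T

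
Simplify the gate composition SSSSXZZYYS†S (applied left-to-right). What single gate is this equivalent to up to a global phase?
X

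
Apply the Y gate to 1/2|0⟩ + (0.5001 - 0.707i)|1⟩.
(-0.707 - 0.5001i)|0⟩ + (1/2)i|1⟩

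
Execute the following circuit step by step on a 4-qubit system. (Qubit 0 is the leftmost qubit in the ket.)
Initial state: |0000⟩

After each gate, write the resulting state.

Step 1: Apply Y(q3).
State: i|0001⟩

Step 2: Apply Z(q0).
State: i|0001⟩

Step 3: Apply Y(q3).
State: |0000⟩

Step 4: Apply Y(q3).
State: i|0001⟩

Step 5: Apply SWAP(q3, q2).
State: i|0010⟩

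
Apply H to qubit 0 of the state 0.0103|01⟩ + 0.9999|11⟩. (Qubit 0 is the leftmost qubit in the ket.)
0.7143|01⟩ - 0.6998|11⟩

H on qubit 0 mixes each pair of kets that differ only in qubit 0: amplitudes (a, b) of (|…0…⟩, |…1…⟩) become ((a + b)/√2, (a − b)/√2). Kets absent from the input have amplitude 0.
(|01⟩, |11⟩): (a, b) = (0.0103, 0.9999) → (0.7143, -0.6998)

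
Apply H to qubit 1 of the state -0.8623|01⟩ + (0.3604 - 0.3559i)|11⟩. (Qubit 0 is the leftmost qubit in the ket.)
-0.6097|00⟩ + 0.6097|01⟩ + (0.2548 - 0.2517i)|10⟩ + (-0.2548 + 0.2517i)|11⟩

H on qubit 1 mixes each pair of kets that differ only in qubit 1: amplitudes (a, b) of (|…0…⟩, |…1…⟩) become ((a + b)/√2, (a − b)/√2). Kets absent from the input have amplitude 0.
(|00⟩, |01⟩): (a, b) = (0, -0.8623) → (-0.6097, 0.6097)
(|10⟩, |11⟩): (a, b) = (0, (0.3604 - 0.3559i)) → ((0.2548 - 0.2517i), (-0.2548 + 0.2517i))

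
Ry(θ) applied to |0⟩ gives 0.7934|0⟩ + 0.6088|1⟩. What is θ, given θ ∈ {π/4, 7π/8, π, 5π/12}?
5π/12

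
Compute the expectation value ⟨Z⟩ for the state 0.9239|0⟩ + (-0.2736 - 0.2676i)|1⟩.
0.7071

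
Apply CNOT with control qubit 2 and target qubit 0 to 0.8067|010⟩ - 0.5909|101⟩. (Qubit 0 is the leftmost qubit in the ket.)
-0.5909|001⟩ + 0.8067|010⟩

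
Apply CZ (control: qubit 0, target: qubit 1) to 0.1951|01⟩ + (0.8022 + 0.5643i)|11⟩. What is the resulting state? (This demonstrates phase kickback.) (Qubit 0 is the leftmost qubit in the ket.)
0.1951|01⟩ + (-0.8022 - 0.5643i)|11⟩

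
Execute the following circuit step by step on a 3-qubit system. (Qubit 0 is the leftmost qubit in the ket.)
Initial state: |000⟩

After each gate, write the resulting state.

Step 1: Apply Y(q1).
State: i|010⟩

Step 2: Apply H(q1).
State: (1/√2)i|000⟩ - (1/√2)i|010⟩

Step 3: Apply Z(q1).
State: (1/√2)i|000⟩ + (1/√2)i|010⟩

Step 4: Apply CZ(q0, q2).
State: (1/√2)i|000⟩ + (1/√2)i|010⟩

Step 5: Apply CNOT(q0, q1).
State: (1/√2)i|000⟩ + (1/√2)i|010⟩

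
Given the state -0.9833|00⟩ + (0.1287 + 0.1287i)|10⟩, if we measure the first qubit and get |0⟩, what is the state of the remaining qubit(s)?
-|0⟩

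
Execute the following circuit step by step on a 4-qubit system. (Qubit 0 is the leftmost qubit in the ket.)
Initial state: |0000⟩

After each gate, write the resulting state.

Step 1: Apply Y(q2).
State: i|0010⟩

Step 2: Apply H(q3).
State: (1/√2)i|0010⟩ + (1/√2)i|0011⟩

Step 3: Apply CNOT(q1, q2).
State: (1/√2)i|0010⟩ + (1/√2)i|0011⟩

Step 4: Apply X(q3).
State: (1/√2)i|0010⟩ + (1/√2)i|0011⟩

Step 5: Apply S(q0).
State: (1/√2)i|0010⟩ + (1/√2)i|0011⟩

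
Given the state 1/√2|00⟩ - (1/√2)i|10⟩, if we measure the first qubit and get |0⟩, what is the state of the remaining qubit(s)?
|0⟩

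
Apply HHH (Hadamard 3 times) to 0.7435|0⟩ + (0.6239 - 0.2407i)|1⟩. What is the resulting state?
(0.9669 - 0.1702i)|0⟩ + (0.08457 + 0.1702i)|1⟩

H² = I, so H^3 = H: a single Hadamard. With (a, b) = (0.7435, (0.6239 - 0.2407i)), H gives ((a + b)/√2, (a − b)/√2) = ((0.9669 - 0.1702i), (0.08457 + 0.1702i)).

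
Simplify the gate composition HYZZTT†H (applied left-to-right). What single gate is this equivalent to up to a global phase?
Y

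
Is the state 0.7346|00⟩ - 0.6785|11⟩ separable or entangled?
Entangled

Writing the state as a|00⟩ + b|01⟩ + c|10⟩ + d|11⟩, it is a product state iff ad − bc = 0.
Here (a, b, c, d) = (0.7346, 0, 0, -0.6785): ad − bc = (0.7346)(-0.6785) − (0)(0) = -0.4984 ≠ 0, so the state is entangled.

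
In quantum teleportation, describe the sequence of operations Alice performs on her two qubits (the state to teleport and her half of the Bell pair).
CNOT (state → Bell), then H on state qubit, then measure both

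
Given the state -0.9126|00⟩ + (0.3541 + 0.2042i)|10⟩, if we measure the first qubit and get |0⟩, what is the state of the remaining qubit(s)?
-|0⟩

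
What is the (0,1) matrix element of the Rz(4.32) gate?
0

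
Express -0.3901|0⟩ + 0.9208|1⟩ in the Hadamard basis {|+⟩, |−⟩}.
0.3753|+⟩ - 0.9269|−⟩

With |ψ⟩ = α|0⟩ + β|1⟩, the Hadamard-basis coefficients are ⟨+|ψ⟩ = (α + β)/√2 and ⟨−|ψ⟩ = (α − β)/√2.
Here α = -0.3901, β = 0.9208: (α + β)/√2 = 0.3753, (α − β)/√2 = -0.9269.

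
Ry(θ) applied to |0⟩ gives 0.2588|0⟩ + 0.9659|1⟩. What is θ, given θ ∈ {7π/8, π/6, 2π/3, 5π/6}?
5π/6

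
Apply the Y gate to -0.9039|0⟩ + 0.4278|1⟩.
-0.4278i|0⟩ - 0.9039i|1⟩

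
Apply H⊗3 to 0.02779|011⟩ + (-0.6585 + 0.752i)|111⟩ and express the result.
(-0.223 + 0.2659i)|000⟩ + (0.223 - 0.2659i)|001⟩ + (0.223 - 0.2659i)|010⟩ + (-0.223 + 0.2659i)|011⟩ + (0.2426 - 0.2659i)|100⟩ + (-0.2426 + 0.2659i)|101⟩ + (-0.2426 + 0.2659i)|110⟩ + (0.2426 - 0.2659i)|111⟩

H⊗3 gives amp(|y⟩) = (1/2√2) Σ_x (−1)^(x·y) amp(|x⟩), where x·y is the number of positions in which both x and y have a 1.
|000⟩: (0.02779 + (-0.6585 + 0.752i))/(2√2) = (-0.223 + 0.2659i)
|001⟩: (-0.02779 - (-0.6585 + 0.752i))/(2√2) = (0.223 - 0.2659i)
|010⟩: (-0.02779 - (-0.6585 + 0.752i))/(2√2) = (0.223 - 0.2659i)
|011⟩: (0.02779 + (-0.6585 + 0.752i))/(2√2) = (-0.223 + 0.2659i)
|100⟩: (0.02779 - (-0.6585 + 0.752i))/(2√2) = (0.2426 - 0.2659i)
|101⟩: (-0.02779 + (-0.6585 + 0.752i))/(2√2) = (-0.2426 + 0.2659i)
|110⟩: (-0.02779 + (-0.6585 + 0.752i))/(2√2) = (-0.2426 + 0.2659i)
|111⟩: (0.02779 - (-0.6585 + 0.752i))/(2√2) = (0.2426 - 0.2659i)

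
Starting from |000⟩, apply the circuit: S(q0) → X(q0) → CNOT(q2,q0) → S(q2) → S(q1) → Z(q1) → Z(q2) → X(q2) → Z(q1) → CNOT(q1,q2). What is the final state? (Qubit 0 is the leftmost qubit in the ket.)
|101⟩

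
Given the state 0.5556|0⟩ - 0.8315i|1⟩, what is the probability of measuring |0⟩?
0.3087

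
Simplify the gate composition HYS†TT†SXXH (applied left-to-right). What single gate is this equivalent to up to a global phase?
Y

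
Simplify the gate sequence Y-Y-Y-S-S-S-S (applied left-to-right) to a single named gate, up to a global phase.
Y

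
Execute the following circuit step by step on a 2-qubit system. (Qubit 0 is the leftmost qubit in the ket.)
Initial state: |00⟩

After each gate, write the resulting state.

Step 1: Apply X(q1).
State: |01⟩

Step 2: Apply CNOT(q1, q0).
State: |11⟩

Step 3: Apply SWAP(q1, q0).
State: |11⟩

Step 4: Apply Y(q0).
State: -i|01⟩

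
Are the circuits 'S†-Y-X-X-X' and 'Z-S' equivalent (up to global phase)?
No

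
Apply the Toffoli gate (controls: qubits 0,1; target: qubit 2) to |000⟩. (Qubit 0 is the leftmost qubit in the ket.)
|000⟩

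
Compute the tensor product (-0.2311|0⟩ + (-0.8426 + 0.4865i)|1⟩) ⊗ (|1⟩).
-0.2311|01⟩ + (-0.8426 + 0.4865i)|11⟩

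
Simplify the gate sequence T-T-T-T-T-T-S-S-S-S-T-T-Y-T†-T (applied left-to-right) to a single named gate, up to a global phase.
Y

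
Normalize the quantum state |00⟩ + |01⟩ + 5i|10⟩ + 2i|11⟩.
0.1796|00⟩ + 0.1796|01⟩ + 0.898i|10⟩ + 0.3592i|11⟩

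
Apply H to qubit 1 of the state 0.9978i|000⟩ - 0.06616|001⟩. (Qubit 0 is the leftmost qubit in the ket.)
0.7056i|000⟩ - 0.04678|001⟩ + 0.7056i|010⟩ - 0.04678|011⟩

H on qubit 1 mixes each pair of kets that differ only in qubit 1: amplitudes (a, b) of (|…0…⟩, |…1…⟩) become ((a + b)/√2, (a − b)/√2). Kets absent from the input have amplitude 0.
(|000⟩, |010⟩): (a, b) = (0.9978i, 0) → (0.7056i, 0.7056i)
(|001⟩, |011⟩): (a, b) = (-0.06616, 0) → (-0.04678, -0.04678)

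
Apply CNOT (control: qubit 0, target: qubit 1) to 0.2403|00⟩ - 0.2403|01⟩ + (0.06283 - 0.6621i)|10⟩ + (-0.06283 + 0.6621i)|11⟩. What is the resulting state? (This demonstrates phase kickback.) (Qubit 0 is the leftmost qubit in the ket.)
0.2403|00⟩ - 0.2403|01⟩ + (-0.06283 + 0.6621i)|10⟩ + (0.06283 - 0.6621i)|11⟩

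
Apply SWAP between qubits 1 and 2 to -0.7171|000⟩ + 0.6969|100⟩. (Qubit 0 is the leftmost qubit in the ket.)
-0.7171|000⟩ + 0.6969|100⟩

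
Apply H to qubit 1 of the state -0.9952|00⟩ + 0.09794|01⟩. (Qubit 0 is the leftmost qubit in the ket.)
-0.6345|00⟩ - 0.773|01⟩

H on qubit 1 mixes each pair of kets that differ only in qubit 1: amplitudes (a, b) of (|…0…⟩, |…1…⟩) become ((a + b)/√2, (a − b)/√2). Kets absent from the input have amplitude 0.
(|00⟩, |01⟩): (a, b) = (-0.9952, 0.09794) → (-0.6345, -0.773)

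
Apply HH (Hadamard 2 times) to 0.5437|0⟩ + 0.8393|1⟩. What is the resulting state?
0.5437|0⟩ + 0.8393|1⟩

H² = I, so an even number of Hadamards cancels: H^2 = I and the state is unchanged.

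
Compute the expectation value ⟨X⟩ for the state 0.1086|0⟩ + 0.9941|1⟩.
0.2159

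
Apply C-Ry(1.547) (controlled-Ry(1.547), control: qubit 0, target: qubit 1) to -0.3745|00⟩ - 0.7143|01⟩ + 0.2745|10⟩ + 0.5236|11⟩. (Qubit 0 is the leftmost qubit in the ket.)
-0.3745|00⟩ - 0.7143|01⟩ - 0.1694|10⟩ + 0.5664|11⟩

C-Ry(1.547) leaves the control-|0⟩ kets |00⟩, |01⟩ unchanged and applies Ry(1.547) to qubit 1 on the control-|1⟩ pair (|10⟩, |11⟩).
Ry(1.547) = [[cos(θ/2), −sin(θ/2)], [sin(θ/2), cos(θ/2)]]; θ = 1.547, cos(θ/2) ≈ 0.71547, sin(θ/2) ≈ 0.698644.
With a = amp(|10⟩) = 0.2745 and b = amp(|11⟩) = 0.5236:
new amp(|10⟩) = (0.71547)·a + (-0.698644)·b = -0.1694
new amp(|11⟩) = (0.698644)·a + (0.71547)·b = 0.5664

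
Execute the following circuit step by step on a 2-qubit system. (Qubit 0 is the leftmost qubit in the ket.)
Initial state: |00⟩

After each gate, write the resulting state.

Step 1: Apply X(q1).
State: |01⟩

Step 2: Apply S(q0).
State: |01⟩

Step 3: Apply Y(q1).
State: -i|00⟩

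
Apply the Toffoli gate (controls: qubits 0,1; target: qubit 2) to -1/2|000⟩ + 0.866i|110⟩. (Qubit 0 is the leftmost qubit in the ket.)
-1/2|000⟩ + 0.866i|111⟩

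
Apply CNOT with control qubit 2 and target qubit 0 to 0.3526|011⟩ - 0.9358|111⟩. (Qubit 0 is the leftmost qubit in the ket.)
-0.9358|011⟩ + 0.3526|111⟩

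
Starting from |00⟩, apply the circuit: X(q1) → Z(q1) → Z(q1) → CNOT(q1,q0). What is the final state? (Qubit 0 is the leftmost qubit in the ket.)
|11⟩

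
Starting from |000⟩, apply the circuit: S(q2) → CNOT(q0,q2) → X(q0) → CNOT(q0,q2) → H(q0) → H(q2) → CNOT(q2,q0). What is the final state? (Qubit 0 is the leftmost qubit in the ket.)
1/2|000⟩ + 1/2|001⟩ - 1/2|100⟩ - 1/2|101⟩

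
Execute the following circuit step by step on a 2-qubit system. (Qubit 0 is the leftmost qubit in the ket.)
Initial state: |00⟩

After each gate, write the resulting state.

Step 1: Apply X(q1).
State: |01⟩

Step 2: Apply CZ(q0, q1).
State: |01⟩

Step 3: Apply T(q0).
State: |01⟩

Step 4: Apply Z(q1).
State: -|01⟩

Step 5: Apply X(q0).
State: -|11⟩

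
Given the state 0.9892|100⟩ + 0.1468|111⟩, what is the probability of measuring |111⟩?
0.02155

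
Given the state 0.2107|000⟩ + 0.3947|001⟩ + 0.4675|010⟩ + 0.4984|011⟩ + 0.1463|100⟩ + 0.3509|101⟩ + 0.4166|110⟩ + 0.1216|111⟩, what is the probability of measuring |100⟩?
0.0214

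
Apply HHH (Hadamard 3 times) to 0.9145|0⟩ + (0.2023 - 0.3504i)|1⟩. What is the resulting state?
(0.7897 - 0.2478i)|0⟩ + (0.5036 + 0.2478i)|1⟩

H² = I, so H^3 = H: a single Hadamard. With (a, b) = (0.9145, (0.2023 - 0.3504i)), H gives ((a + b)/√2, (a − b)/√2) = ((0.7897 - 0.2478i), (0.5036 + 0.2478i)).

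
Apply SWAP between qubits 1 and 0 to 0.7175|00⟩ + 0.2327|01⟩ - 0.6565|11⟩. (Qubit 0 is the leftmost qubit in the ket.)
0.7175|00⟩ + 0.2327|10⟩ - 0.6565|11⟩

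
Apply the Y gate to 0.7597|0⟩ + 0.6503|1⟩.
-0.6503i|0⟩ + 0.7597i|1⟩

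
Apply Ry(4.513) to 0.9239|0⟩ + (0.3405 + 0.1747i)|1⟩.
(-0.8486 - 0.1352i)|0⟩ + (0.4995 - 0.1106i)|1⟩

Ry(4.513) = [[cos(θ/2), −sin(θ/2)], [sin(θ/2), cos(θ/2)]]; θ = 4.513, cos(θ/2) ≈ -0.633218, sin(θ/2) ≈ 0.773974.
With a = amp(|0⟩) = 0.9239 and b = amp(|1⟩) = (0.3405 + 0.1747i):
new amp(|0⟩) = (-0.633218)·a + (-0.773974)·b = (-0.8486 - 0.1352i)
new amp(|1⟩) = (0.773974)·a + (-0.633218)·b = (0.4995 - 0.1106i)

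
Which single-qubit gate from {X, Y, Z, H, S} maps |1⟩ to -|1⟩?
Z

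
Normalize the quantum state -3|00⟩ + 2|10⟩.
-0.8321|00⟩ + 0.5547|10⟩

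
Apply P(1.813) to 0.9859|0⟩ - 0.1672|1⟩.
0.9859|0⟩ + (0.0401 - 0.1623i)|1⟩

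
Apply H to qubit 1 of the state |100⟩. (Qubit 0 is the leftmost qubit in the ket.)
1/√2|100⟩ + 1/√2|110⟩

H on qubit 1 mixes each pair of kets that differ only in qubit 1: amplitudes (a, b) of (|…0…⟩, |…1…⟩) become ((a + b)/√2, (a − b)/√2). Kets absent from the input have amplitude 0.
(|100⟩, |110⟩): (a, b) = (1, 0) → (1/√2, 1/√2)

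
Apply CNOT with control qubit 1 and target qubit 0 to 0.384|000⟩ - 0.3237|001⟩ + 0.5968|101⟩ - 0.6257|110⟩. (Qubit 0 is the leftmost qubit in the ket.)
0.384|000⟩ - 0.3237|001⟩ - 0.6257|010⟩ + 0.5968|101⟩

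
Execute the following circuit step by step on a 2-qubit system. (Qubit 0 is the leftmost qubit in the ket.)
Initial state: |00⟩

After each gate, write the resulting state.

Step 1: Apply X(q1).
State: |01⟩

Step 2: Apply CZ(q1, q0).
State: |01⟩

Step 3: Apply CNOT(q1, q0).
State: |11⟩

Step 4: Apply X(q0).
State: |01⟩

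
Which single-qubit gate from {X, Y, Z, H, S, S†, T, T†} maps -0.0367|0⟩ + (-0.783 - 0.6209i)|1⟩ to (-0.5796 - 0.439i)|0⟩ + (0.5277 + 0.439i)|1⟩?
H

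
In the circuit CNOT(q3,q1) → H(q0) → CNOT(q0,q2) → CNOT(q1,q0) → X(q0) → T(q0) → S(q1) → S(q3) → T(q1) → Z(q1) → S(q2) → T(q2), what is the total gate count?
12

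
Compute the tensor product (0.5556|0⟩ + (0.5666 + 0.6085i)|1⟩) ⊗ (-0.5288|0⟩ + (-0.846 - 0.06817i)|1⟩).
-0.2938|00⟩ + (-0.47 - 0.03788i)|01⟩ + (-0.2996 - 0.3218i)|10⟩ + (-0.4379 - 0.5534i)|11⟩

amp(|b₁b₂…⟩) = product of the factor amplitudes for bits b₁, b₂, …; only kets whose every factor amplitude is nonzero survive.
|00⟩: (0.5556)(-0.5288) = -0.2938
|01⟩: (0.5556)(-0.846 - 0.06817i) = (-0.47 - 0.03788i)
|10⟩: (0.5666 + 0.6085i)(-0.5288) = (-0.2996 - 0.3218i)
|11⟩: (0.5666 + 0.6085i)(-0.846 - 0.06817i) = (-0.4379 - 0.5534i)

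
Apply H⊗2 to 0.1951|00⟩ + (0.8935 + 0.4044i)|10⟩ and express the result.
(0.5443 + 0.2022i)|00⟩ + (0.5443 + 0.2022i)|01⟩ + (-0.3492 - 0.2022i)|10⟩ + (-0.3492 - 0.2022i)|11⟩

H⊗2 gives amp(|y⟩) = (1/2) Σ_x (−1)^(x·y) amp(|x⟩), where x·y is the number of positions in which both x and y have a 1.
|00⟩: (0.1951 + (0.8935 + 0.4044i))/2 = (0.5443 + 0.2022i)
|01⟩: (0.1951 + (0.8935 + 0.4044i))/2 = (0.5443 + 0.2022i)
|10⟩: (0.1951 - (0.8935 + 0.4044i))/2 = (-0.3492 - 0.2022i)
|11⟩: (0.1951 - (0.8935 + 0.4044i))/2 = (-0.3492 - 0.2022i)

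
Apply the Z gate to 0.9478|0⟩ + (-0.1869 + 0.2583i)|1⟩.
0.9478|0⟩ + (0.1869 - 0.2583i)|1⟩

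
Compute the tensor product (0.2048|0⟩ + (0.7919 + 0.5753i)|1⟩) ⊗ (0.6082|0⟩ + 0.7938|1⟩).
0.1246|00⟩ + 0.1626|01⟩ + (0.4816 + 0.3499i)|10⟩ + (0.6286 + 0.4567i)|11⟩

amp(|b₁b₂…⟩) = product of the factor amplitudes for bits b₁, b₂, …; only kets whose every factor amplitude is nonzero survive.
|00⟩: (0.2048)(0.6082) = 0.1246
|01⟩: (0.2048)(0.7938) = 0.1626
|10⟩: (0.7919 + 0.5753i)(0.6082) = (0.4816 + 0.3499i)
|11⟩: (0.7919 + 0.5753i)(0.7938) = (0.6286 + 0.4567i)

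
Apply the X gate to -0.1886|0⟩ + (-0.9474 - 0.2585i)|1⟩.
(-0.9474 - 0.2585i)|0⟩ - 0.1886|1⟩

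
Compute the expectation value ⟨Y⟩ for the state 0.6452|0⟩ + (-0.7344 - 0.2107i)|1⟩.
-0.2719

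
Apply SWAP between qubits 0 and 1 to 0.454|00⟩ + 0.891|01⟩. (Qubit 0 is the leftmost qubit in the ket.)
0.454|00⟩ + 0.891|10⟩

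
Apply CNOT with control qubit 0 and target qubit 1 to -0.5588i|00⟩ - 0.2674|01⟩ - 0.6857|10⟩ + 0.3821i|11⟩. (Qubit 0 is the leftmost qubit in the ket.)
-0.5588i|00⟩ - 0.2674|01⟩ + 0.3821i|10⟩ - 0.6857|11⟩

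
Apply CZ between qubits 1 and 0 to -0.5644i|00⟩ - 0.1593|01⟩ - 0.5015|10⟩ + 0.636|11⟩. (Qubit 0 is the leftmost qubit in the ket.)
-0.5644i|00⟩ - 0.1593|01⟩ - 0.5015|10⟩ - 0.636|11⟩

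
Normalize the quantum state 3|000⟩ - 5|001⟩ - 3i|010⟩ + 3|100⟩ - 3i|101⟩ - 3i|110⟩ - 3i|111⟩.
0.3375|000⟩ - 0.5625|001⟩ - 0.3375i|010⟩ + 0.3375|100⟩ - 0.3375i|101⟩ - 0.3375i|110⟩ - 0.3375i|111⟩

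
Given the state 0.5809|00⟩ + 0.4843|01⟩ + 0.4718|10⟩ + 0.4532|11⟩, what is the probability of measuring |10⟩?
0.2226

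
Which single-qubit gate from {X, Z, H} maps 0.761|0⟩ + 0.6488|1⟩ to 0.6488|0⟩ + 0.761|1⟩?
X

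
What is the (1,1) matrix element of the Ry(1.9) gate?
0.5817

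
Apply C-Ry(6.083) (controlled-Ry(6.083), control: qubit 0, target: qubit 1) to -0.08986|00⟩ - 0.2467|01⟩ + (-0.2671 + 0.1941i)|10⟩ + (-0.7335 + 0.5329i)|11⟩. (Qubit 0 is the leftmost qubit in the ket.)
-0.08986|00⟩ - 0.2467|01⟩ + (0.3391 - 0.2464i)|10⟩ + (0.7031 - 0.5108i)|11⟩

C-Ry(6.083) leaves the control-|0⟩ kets |00⟩, |01⟩ unchanged and applies Ry(6.083) to qubit 1 on the control-|1⟩ pair (|10⟩, |11⟩).
Ry(6.083) = [[cos(θ/2), −sin(θ/2)], [sin(θ/2), cos(θ/2)]]; θ = 6.083, cos(θ/2) ≈ -0.994995, sin(θ/2) ≈ 0.0999256.
With a = amp(|10⟩) = (-0.2671 + 0.1941i) and b = amp(|11⟩) = (-0.7335 + 0.5329i):
new amp(|10⟩) = (-0.994995)·a + (-0.0999256)·b = (0.3391 - 0.2464i)
new amp(|11⟩) = (0.0999256)·a + (-0.994995)·b = (0.7031 - 0.5108i)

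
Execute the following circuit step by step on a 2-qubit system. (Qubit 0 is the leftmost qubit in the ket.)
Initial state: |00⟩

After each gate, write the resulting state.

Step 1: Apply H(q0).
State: 1/√2|00⟩ + 1/√2|10⟩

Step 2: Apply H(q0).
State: |00⟩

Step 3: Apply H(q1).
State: 1/√2|00⟩ + 1/√2|01⟩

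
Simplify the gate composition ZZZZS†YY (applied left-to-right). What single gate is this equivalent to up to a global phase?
S†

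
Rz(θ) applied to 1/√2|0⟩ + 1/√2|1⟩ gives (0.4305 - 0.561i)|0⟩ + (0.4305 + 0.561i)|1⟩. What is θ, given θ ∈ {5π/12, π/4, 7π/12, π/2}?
7π/12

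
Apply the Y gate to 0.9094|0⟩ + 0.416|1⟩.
-0.416i|0⟩ + 0.9094i|1⟩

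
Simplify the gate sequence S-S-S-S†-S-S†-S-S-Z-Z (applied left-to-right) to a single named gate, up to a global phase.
I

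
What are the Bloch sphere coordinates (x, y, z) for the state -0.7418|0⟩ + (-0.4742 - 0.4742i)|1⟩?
(0.7035, 0.7035, 0.1005)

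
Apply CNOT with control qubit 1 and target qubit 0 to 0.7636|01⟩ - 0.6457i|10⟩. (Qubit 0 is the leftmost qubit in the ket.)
-0.6457i|10⟩ + 0.7636|11⟩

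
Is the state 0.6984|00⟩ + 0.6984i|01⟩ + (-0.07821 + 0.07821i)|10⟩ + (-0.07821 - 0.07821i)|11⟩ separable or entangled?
Separable

Writing the state as a|00⟩ + b|01⟩ + c|10⟩ + d|11⟩, it is a product state iff ad − bc = 0.
Here (a, b, c, d) = (0.6984, 0.6984i, (-0.07821 + 0.07821i), (-0.07821 - 0.07821i)): ad − bc = (0.6984)(-0.07821 - 0.07821i) − (0.6984i)(-0.07821 + 0.07821i) = 0, so the state is separable.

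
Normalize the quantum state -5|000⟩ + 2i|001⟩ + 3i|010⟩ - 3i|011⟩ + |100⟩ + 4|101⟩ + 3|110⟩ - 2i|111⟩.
-0.5698|000⟩ + 0.2279i|001⟩ + 0.3419i|010⟩ - 0.3419i|011⟩ + 0.114|100⟩ + 0.4558|101⟩ + 0.3419|110⟩ - 0.2279i|111⟩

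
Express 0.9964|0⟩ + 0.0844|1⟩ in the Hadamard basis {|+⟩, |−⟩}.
0.7642|+⟩ + 0.6449|−⟩

With |ψ⟩ = α|0⟩ + β|1⟩, the Hadamard-basis coefficients are ⟨+|ψ⟩ = (α + β)/√2 and ⟨−|ψ⟩ = (α − β)/√2.
Here α = 0.9964, β = 0.0844: (α + β)/√2 = 0.7642, (α − β)/√2 = 0.6449.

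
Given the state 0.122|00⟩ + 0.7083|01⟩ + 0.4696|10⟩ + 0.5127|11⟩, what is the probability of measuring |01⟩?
0.5017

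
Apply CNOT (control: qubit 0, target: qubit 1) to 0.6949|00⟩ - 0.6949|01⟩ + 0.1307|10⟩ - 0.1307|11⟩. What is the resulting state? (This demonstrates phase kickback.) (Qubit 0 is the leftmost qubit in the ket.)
0.6949|00⟩ - 0.6949|01⟩ - 0.1307|10⟩ + 0.1307|11⟩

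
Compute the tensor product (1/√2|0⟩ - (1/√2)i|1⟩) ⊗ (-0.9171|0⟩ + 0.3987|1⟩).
-0.6485|00⟩ + 0.2819|01⟩ + 0.6485i|10⟩ - 0.2819i|11⟩

amp(|b₁b₂…⟩) = product of the factor amplitudes for bits b₁, b₂, …; only kets whose every factor amplitude is nonzero survive.
|00⟩: (1/√2)(-0.9171) = -0.6485
|01⟩: (1/√2)(0.3987) = 0.2819
|10⟩: (-(1/√2)i)(-0.9171) = 0.6485i
|11⟩: (-(1/√2)i)(0.3987) = -0.2819i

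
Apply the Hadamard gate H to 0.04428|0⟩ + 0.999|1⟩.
0.7377|0⟩ - 0.6751|1⟩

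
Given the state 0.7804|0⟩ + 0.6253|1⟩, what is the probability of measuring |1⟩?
0.391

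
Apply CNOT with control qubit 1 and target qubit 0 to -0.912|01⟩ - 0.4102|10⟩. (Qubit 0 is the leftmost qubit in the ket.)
-0.4102|10⟩ - 0.912|11⟩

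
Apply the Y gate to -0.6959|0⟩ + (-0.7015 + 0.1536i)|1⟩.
(0.1536 + 0.7015i)|0⟩ - 0.6959i|1⟩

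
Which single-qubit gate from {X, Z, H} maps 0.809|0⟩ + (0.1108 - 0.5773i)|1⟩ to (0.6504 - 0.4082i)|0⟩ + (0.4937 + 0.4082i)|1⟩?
H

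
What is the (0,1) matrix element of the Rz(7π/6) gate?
0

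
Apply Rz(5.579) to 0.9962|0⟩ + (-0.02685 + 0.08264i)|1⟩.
(-0.9351 - 0.3436i)|0⟩ + (-0.003297 - 0.08683i)|1⟩

Rz(5.579) = [[e^(−iθ/2), 0], [0, e^(iθ/2)]] with e^(±iθ/2) = cos(θ/2) ± i·sin(θ/2); θ = 5.579, cos(θ/2) ≈ -0.938653, sin(θ/2) ≈ 0.344863.
With a = amp(|0⟩) = 0.9962 and b = amp(|1⟩) = (-0.02685 + 0.08264i):
new amp(|0⟩) = (-0.938653 - 0.344863i)·a = (-0.9351 - 0.3436i)
new amp(|1⟩) = (-0.938653 + 0.344863i)·b = (-0.003297 - 0.08683i)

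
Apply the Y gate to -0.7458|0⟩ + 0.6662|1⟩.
-0.6662i|0⟩ - 0.7458i|1⟩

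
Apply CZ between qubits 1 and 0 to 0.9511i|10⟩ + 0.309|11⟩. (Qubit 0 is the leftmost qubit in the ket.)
0.9511i|10⟩ - 0.309|11⟩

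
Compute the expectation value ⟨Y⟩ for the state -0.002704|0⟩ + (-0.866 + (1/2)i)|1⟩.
-0.002704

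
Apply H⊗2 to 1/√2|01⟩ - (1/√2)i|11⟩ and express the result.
(1/√8 - (1/√8)i)|00⟩ + (-1/√8 + (1/√8)i)|01⟩ + (1/√8 + (1/√8)i)|10⟩ + (-1/√8 - (1/√8)i)|11⟩

H⊗2 gives amp(|y⟩) = (1/2) Σ_x (−1)^(x·y) amp(|x⟩), where x·y is the number of positions in which both x and y have a 1.
|00⟩: (1/√2 - (1/√2)i)/2 = (1/√8 - (1/√8)i)
|01⟩: (-1/√2 + (1/√2)i)/2 = (-1/√8 + (1/√8)i)
|10⟩: (1/√2 + (1/√2)i)/2 = (1/√8 + (1/√8)i)
|11⟩: (-1/√2 - (1/√2)i)/2 = (-1/√8 - (1/√8)i)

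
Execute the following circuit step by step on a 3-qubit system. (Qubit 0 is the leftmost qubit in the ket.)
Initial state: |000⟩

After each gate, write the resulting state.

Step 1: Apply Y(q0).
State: i|100⟩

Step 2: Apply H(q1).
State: (1/√2)i|100⟩ + (1/√2)i|110⟩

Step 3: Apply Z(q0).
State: -(1/√2)i|100⟩ - (1/√2)i|110⟩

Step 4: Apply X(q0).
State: -(1/√2)i|000⟩ - (1/√2)i|010⟩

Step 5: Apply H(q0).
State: -(1/2)i|000⟩ - (1/2)i|010⟩ - (1/2)i|100⟩ - (1/2)i|110⟩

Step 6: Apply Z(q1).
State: -(1/2)i|000⟩ + (1/2)i|010⟩ - (1/2)i|100⟩ + (1/2)i|110⟩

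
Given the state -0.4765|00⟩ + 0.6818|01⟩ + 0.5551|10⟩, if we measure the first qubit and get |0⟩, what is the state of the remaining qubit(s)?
-0.5728|0⟩ + 0.8197|1⟩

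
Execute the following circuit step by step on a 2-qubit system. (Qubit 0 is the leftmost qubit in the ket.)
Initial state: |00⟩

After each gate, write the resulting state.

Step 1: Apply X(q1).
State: |01⟩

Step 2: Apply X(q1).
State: |00⟩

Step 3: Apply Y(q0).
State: i|10⟩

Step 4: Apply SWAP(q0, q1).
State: i|01⟩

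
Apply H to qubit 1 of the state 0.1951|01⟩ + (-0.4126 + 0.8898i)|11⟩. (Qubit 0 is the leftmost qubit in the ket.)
0.138|00⟩ - 0.138|01⟩ + (-0.2918 + 0.6292i)|10⟩ + (0.2918 - 0.6292i)|11⟩

H on qubit 1 mixes each pair of kets that differ only in qubit 1: amplitudes (a, b) of (|…0…⟩, |…1…⟩) become ((a + b)/√2, (a − b)/√2). Kets absent from the input have amplitude 0.
(|00⟩, |01⟩): (a, b) = (0, 0.1951) → (0.138, -0.138)
(|10⟩, |11⟩): (a, b) = (0, (-0.4126 + 0.8898i)) → ((-0.2918 + 0.6292i), (0.2918 - 0.6292i))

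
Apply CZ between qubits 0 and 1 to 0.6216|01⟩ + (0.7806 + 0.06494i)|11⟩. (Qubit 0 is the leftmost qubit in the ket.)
0.6216|01⟩ + (-0.7806 - 0.06494i)|11⟩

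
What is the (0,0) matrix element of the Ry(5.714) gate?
-0.9598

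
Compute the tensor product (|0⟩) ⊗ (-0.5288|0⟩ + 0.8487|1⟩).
-0.5288|00⟩ + 0.8487|01⟩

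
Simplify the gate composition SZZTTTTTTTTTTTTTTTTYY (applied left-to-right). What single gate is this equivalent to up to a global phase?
S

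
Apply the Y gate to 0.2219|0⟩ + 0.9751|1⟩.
-0.9751i|0⟩ + 0.2219i|1⟩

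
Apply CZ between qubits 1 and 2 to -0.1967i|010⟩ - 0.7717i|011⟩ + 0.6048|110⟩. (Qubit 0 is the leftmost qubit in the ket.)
-0.1967i|010⟩ + 0.7717i|011⟩ + 0.6048|110⟩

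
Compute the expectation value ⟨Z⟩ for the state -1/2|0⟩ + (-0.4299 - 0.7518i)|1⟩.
-0.5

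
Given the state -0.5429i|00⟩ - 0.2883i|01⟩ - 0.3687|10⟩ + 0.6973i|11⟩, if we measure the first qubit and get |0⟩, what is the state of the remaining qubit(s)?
-0.8832i|0⟩ - 0.469i|1⟩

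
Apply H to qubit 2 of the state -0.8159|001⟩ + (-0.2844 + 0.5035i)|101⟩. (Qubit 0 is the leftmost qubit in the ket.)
-0.5769|000⟩ + 0.5769|001⟩ + (-0.2011 + 0.356i)|100⟩ + (0.2011 - 0.356i)|101⟩

H on qubit 2 mixes each pair of kets that differ only in qubit 2: amplitudes (a, b) of (|…0…⟩, |…1…⟩) become ((a + b)/√2, (a − b)/√2). Kets absent from the input have amplitude 0.
(|000⟩, |001⟩): (a, b) = (0, -0.8159) → (-0.5769, 0.5769)
(|100⟩, |101⟩): (a, b) = (0, (-0.2844 + 0.5035i)) → ((-0.2011 + 0.356i), (0.2011 - 0.356i))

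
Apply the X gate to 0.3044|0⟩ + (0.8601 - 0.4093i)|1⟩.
(0.8601 - 0.4093i)|0⟩ + 0.3044|1⟩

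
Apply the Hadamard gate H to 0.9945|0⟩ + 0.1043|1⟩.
0.777|0⟩ + 0.6295|1⟩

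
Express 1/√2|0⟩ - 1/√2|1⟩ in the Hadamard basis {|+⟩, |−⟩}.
|−⟩

With |ψ⟩ = α|0⟩ + β|1⟩, the Hadamard-basis coefficients are ⟨+|ψ⟩ = (α + β)/√2 and ⟨−|ψ⟩ = (α − β)/√2.
Here α = 1/√2, β = -1/√2: (α + β)/√2 = 0, (α − β)/√2 = 1.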